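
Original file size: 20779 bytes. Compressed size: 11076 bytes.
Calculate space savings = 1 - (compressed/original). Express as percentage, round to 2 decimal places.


ratio = compressed/original = 11076/20779 = 0.533038
savings = 1 - ratio = 1 - 0.533038 = 0.466962
as a percentage: 0.466962 * 100 = 46.7%

Space savings = 1 - 11076/20779 = 46.7%


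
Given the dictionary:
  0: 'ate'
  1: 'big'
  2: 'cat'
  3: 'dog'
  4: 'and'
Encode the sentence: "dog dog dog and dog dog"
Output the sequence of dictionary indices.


Look up each word in the dictionary:
  'dog' -> 3
  'dog' -> 3
  'dog' -> 3
  'and' -> 4
  'dog' -> 3
  'dog' -> 3

Encoded: [3, 3, 3, 4, 3, 3]


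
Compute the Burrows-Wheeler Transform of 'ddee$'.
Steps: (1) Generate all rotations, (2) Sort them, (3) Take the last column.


Rotations (sorted):
  0: $ddee -> last char: e
  1: ddee$ -> last char: $
  2: dee$d -> last char: d
  3: e$dde -> last char: e
  4: ee$dd -> last char: d


BWT = e$ded


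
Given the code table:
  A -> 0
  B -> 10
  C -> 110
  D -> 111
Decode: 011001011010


Decoding:
0 -> A
110 -> C
0 -> A
10 -> B
110 -> C
10 -> B


Result: ACABCB


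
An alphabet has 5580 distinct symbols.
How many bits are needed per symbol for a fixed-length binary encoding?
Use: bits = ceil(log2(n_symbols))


log2(5580) = 12.446
Bracket: 2^12 = 4096 < 5580 <= 2^13 = 8192
So ceil(log2(5580)) = 13

bits = ceil(log2(5580)) = ceil(12.446) = 13 bits


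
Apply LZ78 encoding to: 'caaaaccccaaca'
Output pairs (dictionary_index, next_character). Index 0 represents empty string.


LZ78 encoding steps:
Dictionary: {0: ''}
Step 1: w='' (idx 0), next='c' -> output (0, 'c'), add 'c' as idx 1
Step 2: w='' (idx 0), next='a' -> output (0, 'a'), add 'a' as idx 2
Step 3: w='a' (idx 2), next='a' -> output (2, 'a'), add 'aa' as idx 3
Step 4: w='a' (idx 2), next='c' -> output (2, 'c'), add 'ac' as idx 4
Step 5: w='c' (idx 1), next='c' -> output (1, 'c'), add 'cc' as idx 5
Step 6: w='c' (idx 1), next='a' -> output (1, 'a'), add 'ca' as idx 6
Step 7: w='ac' (idx 4), next='a' -> output (4, 'a'), add 'aca' as idx 7


Encoded: [(0, 'c'), (0, 'a'), (2, 'a'), (2, 'c'), (1, 'c'), (1, 'a'), (4, 'a')]


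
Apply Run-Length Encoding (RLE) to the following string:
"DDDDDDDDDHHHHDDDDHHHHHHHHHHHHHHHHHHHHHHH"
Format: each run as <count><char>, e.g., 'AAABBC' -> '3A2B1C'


Scanning runs left to right:
  i=0: run of 'D' x 9 -> '9D'
  i=9: run of 'H' x 4 -> '4H'
  i=13: run of 'D' x 4 -> '4D'
  i=17: run of 'H' x 23 -> '23H'

RLE = 9D4H4D23H


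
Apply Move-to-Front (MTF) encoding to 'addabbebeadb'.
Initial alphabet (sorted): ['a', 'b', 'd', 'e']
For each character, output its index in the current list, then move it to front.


MTF encoding:
'a': index 0 in ['a', 'b', 'd', 'e'] -> ['a', 'b', 'd', 'e']
'd': index 2 in ['a', 'b', 'd', 'e'] -> ['d', 'a', 'b', 'e']
'd': index 0 in ['d', 'a', 'b', 'e'] -> ['d', 'a', 'b', 'e']
'a': index 1 in ['d', 'a', 'b', 'e'] -> ['a', 'd', 'b', 'e']
'b': index 2 in ['a', 'd', 'b', 'e'] -> ['b', 'a', 'd', 'e']
'b': index 0 in ['b', 'a', 'd', 'e'] -> ['b', 'a', 'd', 'e']
'e': index 3 in ['b', 'a', 'd', 'e'] -> ['e', 'b', 'a', 'd']
'b': index 1 in ['e', 'b', 'a', 'd'] -> ['b', 'e', 'a', 'd']
'e': index 1 in ['b', 'e', 'a', 'd'] -> ['e', 'b', 'a', 'd']
'a': index 2 in ['e', 'b', 'a', 'd'] -> ['a', 'e', 'b', 'd']
'd': index 3 in ['a', 'e', 'b', 'd'] -> ['d', 'a', 'e', 'b']
'b': index 3 in ['d', 'a', 'e', 'b'] -> ['b', 'd', 'a', 'e']


Output: [0, 2, 0, 1, 2, 0, 3, 1, 1, 2, 3, 3]


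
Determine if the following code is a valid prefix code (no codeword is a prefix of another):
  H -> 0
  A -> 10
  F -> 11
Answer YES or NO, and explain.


Checking each pair (does one codeword prefix another?):
  H='0' vs A='10': no prefix
  H='0' vs F='11': no prefix
  A='10' vs H='0': no prefix
  A='10' vs F='11': no prefix
  F='11' vs H='0': no prefix
  F='11' vs A='10': no prefix
No violation found over all pairs.

YES -- this is a valid prefix code. No codeword is a prefix of any other codeword.


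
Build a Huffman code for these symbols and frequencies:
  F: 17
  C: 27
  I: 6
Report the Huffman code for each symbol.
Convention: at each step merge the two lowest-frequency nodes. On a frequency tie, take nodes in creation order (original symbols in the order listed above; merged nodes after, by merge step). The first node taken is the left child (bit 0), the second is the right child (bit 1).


Huffman tree construction:
Step 1: Merge I(6) + F(17) = 23
Step 2: Merge (I+F)(23) + C(27) = 50
Read each symbol's code off the tree from the root (left child = 0, right child = 1).

Codes:
  F: 01 (length 2)
  C: 1 (length 1)
  I: 00 (length 2)
Average code length: 73/50 = 1.4600 bits/symbol


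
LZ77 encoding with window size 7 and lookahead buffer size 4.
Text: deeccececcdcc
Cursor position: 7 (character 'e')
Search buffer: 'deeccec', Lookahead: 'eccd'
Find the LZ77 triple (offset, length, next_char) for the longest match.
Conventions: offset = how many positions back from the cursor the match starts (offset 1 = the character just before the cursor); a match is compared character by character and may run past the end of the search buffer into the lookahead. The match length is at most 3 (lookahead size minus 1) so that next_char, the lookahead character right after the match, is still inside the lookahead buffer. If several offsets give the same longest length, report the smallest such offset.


Try each offset into the search buffer:
  offset=1 (pos 6, char 'c'): match length 0
  offset=2 (pos 5, char 'e'): match length 2
  offset=3 (pos 4, char 'c'): match length 0
  offset=4 (pos 3, char 'c'): match length 0
  offset=5 (pos 2, char 'e'): match length 3
  offset=6 (pos 1, char 'e'): match length 1
  offset=7 (pos 0, char 'd'): match length 0
Longest match has length 3 at offset 5.
next_char = character at position 7 + 3 = 10 -> 'd'

Best match: offset=5, length=3 (matching 'ecc' starting at position 2)
LZ77 triple: (5, 3, 'd')


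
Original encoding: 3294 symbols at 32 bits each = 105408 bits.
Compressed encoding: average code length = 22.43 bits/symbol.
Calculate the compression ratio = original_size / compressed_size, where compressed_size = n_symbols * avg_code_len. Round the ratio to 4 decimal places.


original_size = n_symbols * orig_bits = 3294 * 32 = 105408 bits
compressed_size = n_symbols * avg_code_len = 3294 * 22.43 = 73884.42 bits
ratio = original_size / compressed_size = 105408 / 73884.42 = 1.4267

Compression ratio = 1.4267


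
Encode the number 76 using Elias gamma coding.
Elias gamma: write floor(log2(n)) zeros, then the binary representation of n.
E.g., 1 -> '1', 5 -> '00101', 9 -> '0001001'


num_bits = floor(log2(76)) + 1 = 7
leading_zeros = num_bits - 1 = 6
binary(76) = 1001100

Elias gamma(76) = '000000' + '1001100' = 0000001001100 (13 bits)


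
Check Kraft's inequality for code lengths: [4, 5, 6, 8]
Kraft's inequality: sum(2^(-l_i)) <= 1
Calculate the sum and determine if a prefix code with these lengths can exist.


Sum = 2^(-4) + 2^(-5) + 2^(-6) + 2^(-8)
    = 0.0625 + 0.03125 + 0.015625 + 0.00390625
    = 29/256 = 0.11328125
Since 0.11328125 <= 1, Kraft's inequality IS satisfied.
A prefix code with these lengths CAN exist.

Kraft sum = 0.11328125. Satisfied.


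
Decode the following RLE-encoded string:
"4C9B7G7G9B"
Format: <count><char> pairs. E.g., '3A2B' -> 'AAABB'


Expanding each <count><char> pair:
  4C -> 'CCCC'
  9B -> 'BBBBBBBBB'
  7G -> 'GGGGGGG'
  7G -> 'GGGGGGG'
  9B -> 'BBBBBBBBB'

Decoded = CCCCBBBBBBBBBGGGGGGGGGGGGGGBBBBBBBBB


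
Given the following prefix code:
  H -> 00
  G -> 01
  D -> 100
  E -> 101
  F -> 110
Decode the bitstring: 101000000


Decoding step by step:
Bits 101 -> E
Bits 00 -> H
Bits 00 -> H
Bits 00 -> H


Decoded message: EHHH


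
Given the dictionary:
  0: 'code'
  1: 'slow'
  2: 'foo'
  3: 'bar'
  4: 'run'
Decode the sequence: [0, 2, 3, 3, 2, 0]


Look up each index in the dictionary:
  0 -> 'code'
  2 -> 'foo'
  3 -> 'bar'
  3 -> 'bar'
  2 -> 'foo'
  0 -> 'code'

Decoded: "code foo bar bar foo code"


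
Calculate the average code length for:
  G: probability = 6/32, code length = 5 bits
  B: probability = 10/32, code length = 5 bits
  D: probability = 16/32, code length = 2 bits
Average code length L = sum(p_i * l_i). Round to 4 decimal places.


Weighted contributions p_i * l_i:
  G: (6/32) * 5 = 30/32
  B: (10/32) * 5 = 50/32
  D: (16/32) * 2 = 32/32
Sum = (30 + 50 + 32)/32 = 112/32

L = 112/32 = 3.5000 bits/symbol


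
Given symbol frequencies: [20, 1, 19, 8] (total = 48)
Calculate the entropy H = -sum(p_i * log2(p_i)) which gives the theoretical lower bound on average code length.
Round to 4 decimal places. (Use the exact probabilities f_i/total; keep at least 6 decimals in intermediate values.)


Per-symbol terms -p_i * log2(p_i) with p_i = f_i/48:
  p = 20/48 = 0.416667: log2(p) = -1.263034, -p*log2(p) = 0.526264
  p = 1/48 = 0.020833: log2(p) = -5.584963, -p*log2(p) = 0.116353
  p = 19/48 = 0.395833: log2(p) = -1.337035, -p*log2(p) = 0.529243
  p = 8/48 = 0.166667: log2(p) = -2.584963, -p*log2(p) = 0.430827
H = 0.526264 + 0.116353 + 0.529243 + 0.430827 = 1.602687

H = 1.6027 bits/symbol


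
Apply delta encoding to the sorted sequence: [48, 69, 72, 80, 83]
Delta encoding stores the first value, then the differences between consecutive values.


First value: 48
Deltas:
  69 - 48 = 21
  72 - 69 = 3
  80 - 72 = 8
  83 - 80 = 3


Delta encoded: [48, 21, 3, 8, 3]


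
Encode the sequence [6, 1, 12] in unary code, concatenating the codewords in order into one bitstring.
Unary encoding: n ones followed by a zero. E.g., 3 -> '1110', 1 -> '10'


Encode each number as n ones followed by a terminating 0:
  6 -> 1111110 (7 bits)
  1 -> 10 (2 bits)
  12 -> 1111111111110 (13 bits)
Total length = 7 + 2 + 13 = 22 bits.

Unary([6, 1, 12]) = 1111110101111111111110 (22 bits)


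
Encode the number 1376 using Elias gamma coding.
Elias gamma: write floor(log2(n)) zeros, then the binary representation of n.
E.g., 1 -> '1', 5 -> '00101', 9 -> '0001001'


num_bits = floor(log2(1376)) + 1 = 11
leading_zeros = num_bits - 1 = 10
binary(1376) = 10101100000

Elias gamma(1376) = '0000000000' + '10101100000' = 000000000010101100000 (21 bits)


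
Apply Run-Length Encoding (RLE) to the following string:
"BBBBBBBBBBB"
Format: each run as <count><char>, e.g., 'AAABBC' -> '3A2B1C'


Scanning runs left to right:
  i=0: run of 'B' x 11 -> '11B'

RLE = 11B


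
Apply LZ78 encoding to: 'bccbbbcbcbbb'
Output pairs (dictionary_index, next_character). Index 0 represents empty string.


LZ78 encoding steps:
Dictionary: {0: ''}
Step 1: w='' (idx 0), next='b' -> output (0, 'b'), add 'b' as idx 1
Step 2: w='' (idx 0), next='c' -> output (0, 'c'), add 'c' as idx 2
Step 3: w='c' (idx 2), next='b' -> output (2, 'b'), add 'cb' as idx 3
Step 4: w='b' (idx 1), next='b' -> output (1, 'b'), add 'bb' as idx 4
Step 5: w='cb' (idx 3), next='c' -> output (3, 'c'), add 'cbc' as idx 5
Step 6: w='bb' (idx 4), next='b' -> output (4, 'b'), add 'bbb' as idx 6


Encoded: [(0, 'b'), (0, 'c'), (2, 'b'), (1, 'b'), (3, 'c'), (4, 'b')]


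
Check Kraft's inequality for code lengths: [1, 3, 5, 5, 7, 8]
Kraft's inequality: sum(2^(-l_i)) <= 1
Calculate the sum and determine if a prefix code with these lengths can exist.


Sum = 2^(-1) + 2^(-3) + 2^(-5) + 2^(-5) + 2^(-7) + 2^(-8)
    = 0.5 + 0.125 + 0.03125 + 0.03125 + 0.0078125 + 0.00390625
    = 179/256 = 0.69921875
Since 0.69921875 <= 1, Kraft's inequality IS satisfied.
A prefix code with these lengths CAN exist.

Kraft sum = 0.69921875. Satisfied.


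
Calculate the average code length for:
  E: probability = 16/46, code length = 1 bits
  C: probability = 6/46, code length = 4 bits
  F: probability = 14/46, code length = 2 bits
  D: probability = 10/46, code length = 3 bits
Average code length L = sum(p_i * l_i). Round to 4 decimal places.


Weighted contributions p_i * l_i:
  E: (16/46) * 1 = 16/46
  C: (6/46) * 4 = 24/46
  F: (14/46) * 2 = 28/46
  D: (10/46) * 3 = 30/46
Sum = (16 + 24 + 28 + 30)/46 = 98/46

L = 98/46 = 2.1304 bits/symbol


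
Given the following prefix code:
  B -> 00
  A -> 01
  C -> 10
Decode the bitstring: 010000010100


Decoding step by step:
Bits 01 -> A
Bits 00 -> B
Bits 00 -> B
Bits 01 -> A
Bits 01 -> A
Bits 00 -> B


Decoded message: ABBAAB


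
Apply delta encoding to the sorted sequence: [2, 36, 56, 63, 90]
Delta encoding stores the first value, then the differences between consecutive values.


First value: 2
Deltas:
  36 - 2 = 34
  56 - 36 = 20
  63 - 56 = 7
  90 - 63 = 27


Delta encoded: [2, 34, 20, 7, 27]


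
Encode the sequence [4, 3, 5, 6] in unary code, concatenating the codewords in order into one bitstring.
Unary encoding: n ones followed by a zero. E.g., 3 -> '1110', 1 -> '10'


Encode each number as n ones followed by a terminating 0:
  4 -> 11110 (5 bits)
  3 -> 1110 (4 bits)
  5 -> 111110 (6 bits)
  6 -> 1111110 (7 bits)
Total length = 5 + 4 + 6 + 7 = 22 bits.

Unary([4, 3, 5, 6]) = 1111011101111101111110 (22 bits)


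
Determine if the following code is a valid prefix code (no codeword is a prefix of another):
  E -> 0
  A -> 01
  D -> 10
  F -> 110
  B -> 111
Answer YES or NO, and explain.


Checking each pair (does one codeword prefix another?):
  E='0' vs A='01': prefix -- VIOLATION

NO -- this is NOT a valid prefix code. E (0) is a prefix of A (01).


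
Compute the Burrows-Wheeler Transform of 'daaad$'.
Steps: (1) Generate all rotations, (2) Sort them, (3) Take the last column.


Rotations (sorted):
  0: $daaad -> last char: d
  1: aaad$d -> last char: d
  2: aad$da -> last char: a
  3: ad$daa -> last char: a
  4: d$daaa -> last char: a
  5: daaad$ -> last char: $


BWT = ddaaa$


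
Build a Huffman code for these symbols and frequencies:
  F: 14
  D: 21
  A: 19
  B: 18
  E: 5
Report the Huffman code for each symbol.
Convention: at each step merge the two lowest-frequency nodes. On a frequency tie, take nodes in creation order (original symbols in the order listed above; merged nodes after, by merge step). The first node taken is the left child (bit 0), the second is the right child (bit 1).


Huffman tree construction:
Step 1: Merge E(5) + F(14) = 19
Step 2: Merge B(18) + A(19) = 37
Step 3: Merge (E+F)(19) + D(21) = 40
Step 4: Merge (B+A)(37) + ((E+F)+D)(40) = 77
Read each symbol's code off the tree from the root (left child = 0, right child = 1).

Codes:
  F: 101 (length 3)
  D: 11 (length 2)
  A: 01 (length 2)
  B: 00 (length 2)
  E: 100 (length 3)
Average code length: 173/77 = 2.2468 bits/symbol


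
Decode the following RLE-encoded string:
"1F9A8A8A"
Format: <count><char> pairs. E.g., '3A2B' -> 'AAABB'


Expanding each <count><char> pair:
  1F -> 'F'
  9A -> 'AAAAAAAAA'
  8A -> 'AAAAAAAA'
  8A -> 'AAAAAAAA'

Decoded = FAAAAAAAAAAAAAAAAAAAAAAAAA


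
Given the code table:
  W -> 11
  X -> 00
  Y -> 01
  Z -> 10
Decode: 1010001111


Decoding:
10 -> Z
10 -> Z
00 -> X
11 -> W
11 -> W


Result: ZZXWW


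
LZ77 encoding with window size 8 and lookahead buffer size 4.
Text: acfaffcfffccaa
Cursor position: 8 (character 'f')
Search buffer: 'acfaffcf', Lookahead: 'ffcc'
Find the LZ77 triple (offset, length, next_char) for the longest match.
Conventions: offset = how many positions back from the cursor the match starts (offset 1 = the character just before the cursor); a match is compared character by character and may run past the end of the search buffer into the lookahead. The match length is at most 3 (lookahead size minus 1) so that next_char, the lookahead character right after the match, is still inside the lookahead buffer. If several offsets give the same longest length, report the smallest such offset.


Try each offset into the search buffer:
  offset=1 (pos 7, char 'f'): match length 2
  offset=2 (pos 6, char 'c'): match length 0
  offset=3 (pos 5, char 'f'): match length 1
  offset=4 (pos 4, char 'f'): match length 3
  offset=5 (pos 3, char 'a'): match length 0
  offset=6 (pos 2, char 'f'): match length 1
  offset=7 (pos 1, char 'c'): match length 0
  offset=8 (pos 0, char 'a'): match length 0
Longest match has length 3 at offset 4.
next_char = character at position 8 + 3 = 11 -> 'c'

Best match: offset=4, length=3 (matching 'ffc' starting at position 4)
LZ77 triple: (4, 3, 'c')


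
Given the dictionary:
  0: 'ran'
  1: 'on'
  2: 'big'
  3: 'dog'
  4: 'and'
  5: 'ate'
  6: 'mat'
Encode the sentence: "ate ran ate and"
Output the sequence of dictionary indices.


Look up each word in the dictionary:
  'ate' -> 5
  'ran' -> 0
  'ate' -> 5
  'and' -> 4

Encoded: [5, 0, 5, 4]


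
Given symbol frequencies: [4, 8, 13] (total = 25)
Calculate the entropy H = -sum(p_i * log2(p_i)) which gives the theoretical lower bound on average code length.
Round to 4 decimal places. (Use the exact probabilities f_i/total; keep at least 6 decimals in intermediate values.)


Per-symbol terms -p_i * log2(p_i) with p_i = f_i/25:
  p = 4/25 = 0.160000: log2(p) = -2.643856, -p*log2(p) = 0.423017
  p = 8/25 = 0.320000: log2(p) = -1.643856, -p*log2(p) = 0.526034
  p = 13/25 = 0.520000: log2(p) = -0.943416, -p*log2(p) = 0.490577
H = 0.423017 + 0.526034 + 0.490577 = 1.439628

H = 1.4396 bits/symbol


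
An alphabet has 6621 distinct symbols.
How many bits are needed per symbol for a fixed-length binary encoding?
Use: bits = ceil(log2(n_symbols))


log2(6621) = 12.6928
Bracket: 2^12 = 4096 < 6621 <= 2^13 = 8192
So ceil(log2(6621)) = 13

bits = ceil(log2(6621)) = ceil(12.6928) = 13 bits


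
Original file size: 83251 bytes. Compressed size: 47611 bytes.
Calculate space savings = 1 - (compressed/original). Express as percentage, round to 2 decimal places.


ratio = compressed/original = 47611/83251 = 0.571897
savings = 1 - ratio = 1 - 0.571897 = 0.428103
as a percentage: 0.428103 * 100 = 42.81%

Space savings = 1 - 47611/83251 = 42.81%


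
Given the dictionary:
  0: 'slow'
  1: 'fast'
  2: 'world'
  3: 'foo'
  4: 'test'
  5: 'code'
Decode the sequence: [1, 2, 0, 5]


Look up each index in the dictionary:
  1 -> 'fast'
  2 -> 'world'
  0 -> 'slow'
  5 -> 'code'

Decoded: "fast world slow code"


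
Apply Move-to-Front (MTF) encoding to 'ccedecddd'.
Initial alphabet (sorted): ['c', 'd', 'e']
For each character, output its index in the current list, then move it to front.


MTF encoding:
'c': index 0 in ['c', 'd', 'e'] -> ['c', 'd', 'e']
'c': index 0 in ['c', 'd', 'e'] -> ['c', 'd', 'e']
'e': index 2 in ['c', 'd', 'e'] -> ['e', 'c', 'd']
'd': index 2 in ['e', 'c', 'd'] -> ['d', 'e', 'c']
'e': index 1 in ['d', 'e', 'c'] -> ['e', 'd', 'c']
'c': index 2 in ['e', 'd', 'c'] -> ['c', 'e', 'd']
'd': index 2 in ['c', 'e', 'd'] -> ['d', 'c', 'e']
'd': index 0 in ['d', 'c', 'e'] -> ['d', 'c', 'e']
'd': index 0 in ['d', 'c', 'e'] -> ['d', 'c', 'e']


Output: [0, 0, 2, 2, 1, 2, 2, 0, 0]


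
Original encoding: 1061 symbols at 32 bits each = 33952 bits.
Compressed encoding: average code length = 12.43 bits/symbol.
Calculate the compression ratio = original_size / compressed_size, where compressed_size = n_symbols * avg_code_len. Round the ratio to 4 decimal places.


original_size = n_symbols * orig_bits = 1061 * 32 = 33952 bits
compressed_size = n_symbols * avg_code_len = 1061 * 12.43 = 13188.23 bits
ratio = original_size / compressed_size = 33952 / 13188.23 = 2.5744

Compression ratio = 2.5744


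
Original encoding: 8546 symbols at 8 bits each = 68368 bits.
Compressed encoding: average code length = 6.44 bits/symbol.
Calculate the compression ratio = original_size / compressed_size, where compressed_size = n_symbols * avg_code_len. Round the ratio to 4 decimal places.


original_size = n_symbols * orig_bits = 8546 * 8 = 68368 bits
compressed_size = n_symbols * avg_code_len = 8546 * 6.44 = 55036.24 bits
ratio = original_size / compressed_size = 68368 / 55036.24 = 1.2422

Compression ratio = 1.2422


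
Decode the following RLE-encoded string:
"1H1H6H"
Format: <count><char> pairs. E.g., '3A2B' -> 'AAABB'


Expanding each <count><char> pair:
  1H -> 'H'
  1H -> 'H'
  6H -> 'HHHHHH'

Decoded = HHHHHHHH


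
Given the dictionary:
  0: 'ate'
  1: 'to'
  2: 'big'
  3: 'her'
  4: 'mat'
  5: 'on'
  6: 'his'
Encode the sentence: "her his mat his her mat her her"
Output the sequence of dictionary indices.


Look up each word in the dictionary:
  'her' -> 3
  'his' -> 6
  'mat' -> 4
  'his' -> 6
  'her' -> 3
  'mat' -> 4
  'her' -> 3
  'her' -> 3

Encoded: [3, 6, 4, 6, 3, 4, 3, 3]


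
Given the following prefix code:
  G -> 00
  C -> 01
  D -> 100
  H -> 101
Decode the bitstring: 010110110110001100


Decoding step by step:
Bits 01 -> C
Bits 01 -> C
Bits 101 -> H
Bits 101 -> H
Bits 100 -> D
Bits 01 -> C
Bits 100 -> D


Decoded message: CCHHDCD


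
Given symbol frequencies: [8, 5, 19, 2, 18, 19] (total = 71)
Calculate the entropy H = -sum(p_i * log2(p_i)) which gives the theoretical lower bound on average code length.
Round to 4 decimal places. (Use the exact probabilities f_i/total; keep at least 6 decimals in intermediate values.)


Per-symbol terms -p_i * log2(p_i) with p_i = f_i/71:
  p = 8/71 = 0.112676: log2(p) = -3.149747, -p*log2(p) = 0.354901
  p = 5/71 = 0.070423: log2(p) = -3.827819, -p*log2(p) = 0.269565
  p = 19/71 = 0.267606: log2(p) = -1.901820, -p*log2(p) = 0.508938
  p = 2/71 = 0.028169: log2(p) = -5.149747, -p*log2(p) = 0.145063
  p = 18/71 = 0.253521: log2(p) = -1.979822, -p*log2(p) = 0.501927
  p = 19/71 = 0.267606: log2(p) = -1.901820, -p*log2(p) = 0.508938
H = 0.354901 + 0.269565 + 0.508938 + 0.145063 + 0.501927 + 0.508938 = 2.289332

H = 2.2893 bits/symbol


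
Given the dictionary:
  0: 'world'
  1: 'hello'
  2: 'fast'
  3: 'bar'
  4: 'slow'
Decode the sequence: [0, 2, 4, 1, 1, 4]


Look up each index in the dictionary:
  0 -> 'world'
  2 -> 'fast'
  4 -> 'slow'
  1 -> 'hello'
  1 -> 'hello'
  4 -> 'slow'

Decoded: "world fast slow hello hello slow"


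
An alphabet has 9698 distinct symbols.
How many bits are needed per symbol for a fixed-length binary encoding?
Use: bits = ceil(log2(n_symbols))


log2(9698) = 13.2435
Bracket: 2^13 = 8192 < 9698 <= 2^14 = 16384
So ceil(log2(9698)) = 14

bits = ceil(log2(9698)) = ceil(13.2435) = 14 bits


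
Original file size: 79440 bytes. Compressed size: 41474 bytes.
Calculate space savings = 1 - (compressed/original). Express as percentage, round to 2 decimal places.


ratio = compressed/original = 41474/79440 = 0.52208
savings = 1 - ratio = 1 - 0.52208 = 0.47792
as a percentage: 0.47792 * 100 = 47.79%

Space savings = 1 - 41474/79440 = 47.79%


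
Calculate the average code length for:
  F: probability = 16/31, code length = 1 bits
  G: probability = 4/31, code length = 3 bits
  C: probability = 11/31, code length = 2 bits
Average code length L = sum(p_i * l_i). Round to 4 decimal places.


Weighted contributions p_i * l_i:
  F: (16/31) * 1 = 16/31
  G: (4/31) * 3 = 12/31
  C: (11/31) * 2 = 22/31
Sum = (16 + 12 + 22)/31 = 50/31

L = 50/31 = 1.6129 bits/symbol


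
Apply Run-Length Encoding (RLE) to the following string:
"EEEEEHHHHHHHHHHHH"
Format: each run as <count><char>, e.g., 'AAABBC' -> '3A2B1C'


Scanning runs left to right:
  i=0: run of 'E' x 5 -> '5E'
  i=5: run of 'H' x 12 -> '12H'

RLE = 5E12H


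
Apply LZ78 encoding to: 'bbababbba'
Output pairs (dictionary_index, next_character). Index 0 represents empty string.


LZ78 encoding steps:
Dictionary: {0: ''}
Step 1: w='' (idx 0), next='b' -> output (0, 'b'), add 'b' as idx 1
Step 2: w='b' (idx 1), next='a' -> output (1, 'a'), add 'ba' as idx 2
Step 3: w='ba' (idx 2), next='b' -> output (2, 'b'), add 'bab' as idx 3
Step 4: w='b' (idx 1), next='b' -> output (1, 'b'), add 'bb' as idx 4
Step 5: w='' (idx 0), next='a' -> output (0, 'a'), add 'a' as idx 5


Encoded: [(0, 'b'), (1, 'a'), (2, 'b'), (1, 'b'), (0, 'a')]


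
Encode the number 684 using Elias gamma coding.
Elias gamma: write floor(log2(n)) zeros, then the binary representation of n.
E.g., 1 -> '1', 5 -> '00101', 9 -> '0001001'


num_bits = floor(log2(684)) + 1 = 10
leading_zeros = num_bits - 1 = 9
binary(684) = 1010101100

Elias gamma(684) = '000000000' + '1010101100' = 0000000001010101100 (19 bits)


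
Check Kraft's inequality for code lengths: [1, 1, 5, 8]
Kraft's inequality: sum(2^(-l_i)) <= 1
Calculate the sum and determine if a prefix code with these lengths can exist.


Sum = 2^(-1) + 2^(-1) + 2^(-5) + 2^(-8)
    = 0.5 + 0.5 + 0.03125 + 0.00390625
    = 265/256 = 1.03515625
Since 1.03515625 > 1, Kraft's inequality is NOT satisfied.
A prefix code with these lengths CANNOT exist.

Kraft sum = 1.03515625. Not satisfied.


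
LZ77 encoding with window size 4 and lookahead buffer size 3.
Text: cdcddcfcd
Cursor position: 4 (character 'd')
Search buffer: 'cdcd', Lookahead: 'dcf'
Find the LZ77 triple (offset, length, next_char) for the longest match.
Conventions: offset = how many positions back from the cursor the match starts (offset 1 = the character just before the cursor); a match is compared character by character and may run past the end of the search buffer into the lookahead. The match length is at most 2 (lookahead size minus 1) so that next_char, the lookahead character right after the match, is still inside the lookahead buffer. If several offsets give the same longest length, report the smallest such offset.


Try each offset into the search buffer:
  offset=1 (pos 3, char 'd'): match length 1
  offset=2 (pos 2, char 'c'): match length 0
  offset=3 (pos 1, char 'd'): match length 2
  offset=4 (pos 0, char 'c'): match length 0
Longest match has length 2 at offset 3.
next_char = character at position 4 + 2 = 6 -> 'f'

Best match: offset=3, length=2 (matching 'dc' starting at position 1)
LZ77 triple: (3, 2, 'f')


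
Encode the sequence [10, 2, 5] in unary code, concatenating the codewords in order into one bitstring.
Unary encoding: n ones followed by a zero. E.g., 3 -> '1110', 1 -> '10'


Encode each number as n ones followed by a terminating 0:
  10 -> 11111111110 (11 bits)
  2 -> 110 (3 bits)
  5 -> 111110 (6 bits)
Total length = 11 + 3 + 6 = 20 bits.

Unary([10, 2, 5]) = 11111111110110111110 (20 bits)


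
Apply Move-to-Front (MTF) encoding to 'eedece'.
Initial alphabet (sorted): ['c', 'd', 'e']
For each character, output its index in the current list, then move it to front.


MTF encoding:
'e': index 2 in ['c', 'd', 'e'] -> ['e', 'c', 'd']
'e': index 0 in ['e', 'c', 'd'] -> ['e', 'c', 'd']
'd': index 2 in ['e', 'c', 'd'] -> ['d', 'e', 'c']
'e': index 1 in ['d', 'e', 'c'] -> ['e', 'd', 'c']
'c': index 2 in ['e', 'd', 'c'] -> ['c', 'e', 'd']
'e': index 1 in ['c', 'e', 'd'] -> ['e', 'c', 'd']


Output: [2, 0, 2, 1, 2, 1]


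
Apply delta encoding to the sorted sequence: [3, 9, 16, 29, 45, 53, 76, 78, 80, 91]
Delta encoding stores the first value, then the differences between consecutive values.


First value: 3
Deltas:
  9 - 3 = 6
  16 - 9 = 7
  29 - 16 = 13
  45 - 29 = 16
  53 - 45 = 8
  76 - 53 = 23
  78 - 76 = 2
  80 - 78 = 2
  91 - 80 = 11


Delta encoded: [3, 6, 7, 13, 16, 8, 23, 2, 2, 11]


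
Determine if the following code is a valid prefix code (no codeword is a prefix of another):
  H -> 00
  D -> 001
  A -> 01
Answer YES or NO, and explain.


Checking each pair (does one codeword prefix another?):
  H='00' vs D='001': prefix -- VIOLATION

NO -- this is NOT a valid prefix code. H (00) is a prefix of D (001).


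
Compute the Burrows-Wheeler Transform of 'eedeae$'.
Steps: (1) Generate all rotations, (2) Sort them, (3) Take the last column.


Rotations (sorted):
  0: $eedeae -> last char: e
  1: ae$eede -> last char: e
  2: deae$ee -> last char: e
  3: e$eedea -> last char: a
  4: eae$eed -> last char: d
  5: edeae$e -> last char: e
  6: eedeae$ -> last char: $


BWT = eeeade$


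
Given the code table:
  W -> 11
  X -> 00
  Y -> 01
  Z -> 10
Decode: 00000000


Decoding:
00 -> X
00 -> X
00 -> X
00 -> X


Result: XXXX


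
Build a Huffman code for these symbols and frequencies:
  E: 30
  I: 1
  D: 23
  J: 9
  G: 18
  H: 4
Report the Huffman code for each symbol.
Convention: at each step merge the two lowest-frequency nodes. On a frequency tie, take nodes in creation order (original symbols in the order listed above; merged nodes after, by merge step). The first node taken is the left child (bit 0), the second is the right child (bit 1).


Huffman tree construction:
Step 1: Merge I(1) + H(4) = 5
Step 2: Merge (I+H)(5) + J(9) = 14
Step 3: Merge ((I+H)+J)(14) + G(18) = 32
Step 4: Merge D(23) + E(30) = 53
Step 5: Merge (((I+H)+J)+G)(32) + (D+E)(53) = 85
Read each symbol's code off the tree from the root (left child = 0, right child = 1).

Codes:
  E: 11 (length 2)
  I: 0000 (length 4)
  D: 10 (length 2)
  J: 001 (length 3)
  G: 01 (length 2)
  H: 0001 (length 4)
Average code length: 189/85 = 2.2235 bits/symbol


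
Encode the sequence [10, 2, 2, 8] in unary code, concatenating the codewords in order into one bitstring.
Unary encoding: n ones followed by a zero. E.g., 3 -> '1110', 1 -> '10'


Encode each number as n ones followed by a terminating 0:
  10 -> 11111111110 (11 bits)
  2 -> 110 (3 bits)
  2 -> 110 (3 bits)
  8 -> 111111110 (9 bits)
Total length = 11 + 3 + 3 + 9 = 26 bits.

Unary([10, 2, 2, 8]) = 11111111110110110111111110 (26 bits)


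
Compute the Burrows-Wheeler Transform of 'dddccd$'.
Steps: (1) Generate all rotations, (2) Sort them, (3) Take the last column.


Rotations (sorted):
  0: $dddccd -> last char: d
  1: ccd$ddd -> last char: d
  2: cd$dddc -> last char: c
  3: d$dddcc -> last char: c
  4: dccd$dd -> last char: d
  5: ddccd$d -> last char: d
  6: dddccd$ -> last char: $


BWT = ddccdd$


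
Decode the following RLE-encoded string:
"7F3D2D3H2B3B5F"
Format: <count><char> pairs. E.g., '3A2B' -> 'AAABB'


Expanding each <count><char> pair:
  7F -> 'FFFFFFF'
  3D -> 'DDD'
  2D -> 'DD'
  3H -> 'HHH'
  2B -> 'BB'
  3B -> 'BBB'
  5F -> 'FFFFF'

Decoded = FFFFFFFDDDDDHHHBBBBBFFFFF


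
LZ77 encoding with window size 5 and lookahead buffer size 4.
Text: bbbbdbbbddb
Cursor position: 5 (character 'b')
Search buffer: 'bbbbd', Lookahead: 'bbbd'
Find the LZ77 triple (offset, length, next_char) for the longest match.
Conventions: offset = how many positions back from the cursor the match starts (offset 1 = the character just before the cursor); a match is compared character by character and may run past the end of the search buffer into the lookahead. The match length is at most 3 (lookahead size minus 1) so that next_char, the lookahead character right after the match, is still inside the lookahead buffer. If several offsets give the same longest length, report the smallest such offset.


Try each offset into the search buffer:
  offset=1 (pos 4, char 'd'): match length 0
  offset=2 (pos 3, char 'b'): match length 1
  offset=3 (pos 2, char 'b'): match length 2
  offset=4 (pos 1, char 'b'): match length 3
  offset=5 (pos 0, char 'b'): match length 3
Longest match has length 3, found at offsets 4, 5; take the smallest, offset 4.
next_char = character at position 5 + 3 = 8 -> 'd'

Best match: offset=4, length=3 (matching 'bbb' starting at position 1)
LZ77 triple: (4, 3, 'd')


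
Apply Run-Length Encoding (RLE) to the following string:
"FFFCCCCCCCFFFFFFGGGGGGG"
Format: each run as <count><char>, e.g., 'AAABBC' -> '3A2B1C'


Scanning runs left to right:
  i=0: run of 'F' x 3 -> '3F'
  i=3: run of 'C' x 7 -> '7C'
  i=10: run of 'F' x 6 -> '6F'
  i=16: run of 'G' x 7 -> '7G'

RLE = 3F7C6F7G


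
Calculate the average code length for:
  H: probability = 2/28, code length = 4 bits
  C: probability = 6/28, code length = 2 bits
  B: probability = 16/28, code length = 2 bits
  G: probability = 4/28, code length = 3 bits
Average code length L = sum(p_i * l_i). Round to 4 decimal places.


Weighted contributions p_i * l_i:
  H: (2/28) * 4 = 8/28
  C: (6/28) * 2 = 12/28
  B: (16/28) * 2 = 32/28
  G: (4/28) * 3 = 12/28
Sum = (8 + 12 + 32 + 12)/28 = 64/28

L = 64/28 = 2.2857 bits/symbol


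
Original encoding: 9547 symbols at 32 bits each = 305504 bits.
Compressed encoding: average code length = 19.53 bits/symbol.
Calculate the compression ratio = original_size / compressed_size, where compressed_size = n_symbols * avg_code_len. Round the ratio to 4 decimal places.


original_size = n_symbols * orig_bits = 9547 * 32 = 305504 bits
compressed_size = n_symbols * avg_code_len = 9547 * 19.53 = 186452.91 bits
ratio = original_size / compressed_size = 305504 / 186452.91 = 1.6385

Compression ratio = 1.6385


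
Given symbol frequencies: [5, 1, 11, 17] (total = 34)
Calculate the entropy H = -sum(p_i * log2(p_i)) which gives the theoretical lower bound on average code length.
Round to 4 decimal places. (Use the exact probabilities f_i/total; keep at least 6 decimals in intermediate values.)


Per-symbol terms -p_i * log2(p_i) with p_i = f_i/34:
  p = 5/34 = 0.147059: log2(p) = -2.765535, -p*log2(p) = 0.406696
  p = 1/34 = 0.029412: log2(p) = -5.087463, -p*log2(p) = 0.149631
  p = 11/34 = 0.323529: log2(p) = -1.628031, -p*log2(p) = 0.526716
  p = 17/34 = 0.500000: log2(p) = -1.000000, -p*log2(p) = 0.500000
H = 0.406696 + 0.149631 + 0.526716 + 0.500000 = 1.583043

H = 1.583 bits/symbol


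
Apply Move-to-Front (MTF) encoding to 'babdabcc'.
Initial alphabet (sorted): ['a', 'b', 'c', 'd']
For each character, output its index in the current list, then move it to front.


MTF encoding:
'b': index 1 in ['a', 'b', 'c', 'd'] -> ['b', 'a', 'c', 'd']
'a': index 1 in ['b', 'a', 'c', 'd'] -> ['a', 'b', 'c', 'd']
'b': index 1 in ['a', 'b', 'c', 'd'] -> ['b', 'a', 'c', 'd']
'd': index 3 in ['b', 'a', 'c', 'd'] -> ['d', 'b', 'a', 'c']
'a': index 2 in ['d', 'b', 'a', 'c'] -> ['a', 'd', 'b', 'c']
'b': index 2 in ['a', 'd', 'b', 'c'] -> ['b', 'a', 'd', 'c']
'c': index 3 in ['b', 'a', 'd', 'c'] -> ['c', 'b', 'a', 'd']
'c': index 0 in ['c', 'b', 'a', 'd'] -> ['c', 'b', 'a', 'd']


Output: [1, 1, 1, 3, 2, 2, 3, 0]


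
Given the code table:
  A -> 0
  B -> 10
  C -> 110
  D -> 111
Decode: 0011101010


Decoding:
0 -> A
0 -> A
111 -> D
0 -> A
10 -> B
10 -> B


Result: AADABB


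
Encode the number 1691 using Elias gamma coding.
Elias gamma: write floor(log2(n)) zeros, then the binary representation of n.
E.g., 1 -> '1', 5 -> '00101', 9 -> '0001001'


num_bits = floor(log2(1691)) + 1 = 11
leading_zeros = num_bits - 1 = 10
binary(1691) = 11010011011

Elias gamma(1691) = '0000000000' + '11010011011' = 000000000011010011011 (21 bits)


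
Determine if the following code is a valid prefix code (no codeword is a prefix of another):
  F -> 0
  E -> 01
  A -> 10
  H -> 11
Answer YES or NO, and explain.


Checking each pair (does one codeword prefix another?):
  F='0' vs E='01': prefix -- VIOLATION

NO -- this is NOT a valid prefix code. F (0) is a prefix of E (01).


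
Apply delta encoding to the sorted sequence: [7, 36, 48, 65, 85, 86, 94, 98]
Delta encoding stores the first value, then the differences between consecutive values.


First value: 7
Deltas:
  36 - 7 = 29
  48 - 36 = 12
  65 - 48 = 17
  85 - 65 = 20
  86 - 85 = 1
  94 - 86 = 8
  98 - 94 = 4


Delta encoded: [7, 29, 12, 17, 20, 1, 8, 4]


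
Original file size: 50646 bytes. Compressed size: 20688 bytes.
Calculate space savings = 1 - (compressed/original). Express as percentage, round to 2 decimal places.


ratio = compressed/original = 20688/50646 = 0.408482
savings = 1 - ratio = 1 - 0.408482 = 0.591518
as a percentage: 0.591518 * 100 = 59.15%

Space savings = 1 - 20688/50646 = 59.15%


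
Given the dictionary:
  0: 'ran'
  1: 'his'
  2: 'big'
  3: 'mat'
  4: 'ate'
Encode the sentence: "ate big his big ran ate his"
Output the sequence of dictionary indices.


Look up each word in the dictionary:
  'ate' -> 4
  'big' -> 2
  'his' -> 1
  'big' -> 2
  'ran' -> 0
  'ate' -> 4
  'his' -> 1

Encoded: [4, 2, 1, 2, 0, 4, 1]


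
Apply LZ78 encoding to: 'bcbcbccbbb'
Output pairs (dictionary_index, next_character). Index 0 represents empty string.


LZ78 encoding steps:
Dictionary: {0: ''}
Step 1: w='' (idx 0), next='b' -> output (0, 'b'), add 'b' as idx 1
Step 2: w='' (idx 0), next='c' -> output (0, 'c'), add 'c' as idx 2
Step 3: w='b' (idx 1), next='c' -> output (1, 'c'), add 'bc' as idx 3
Step 4: w='bc' (idx 3), next='c' -> output (3, 'c'), add 'bcc' as idx 4
Step 5: w='b' (idx 1), next='b' -> output (1, 'b'), add 'bb' as idx 5
Step 6: w='b' (idx 1), end of input -> output (1, '')


Encoded: [(0, 'b'), (0, 'c'), (1, 'c'), (3, 'c'), (1, 'b'), (1, '')]


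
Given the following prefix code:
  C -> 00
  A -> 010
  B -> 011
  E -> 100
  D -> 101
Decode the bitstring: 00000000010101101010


Decoding step by step:
Bits 00 -> C
Bits 00 -> C
Bits 00 -> C
Bits 00 -> C
Bits 010 -> A
Bits 101 -> D
Bits 101 -> D
Bits 010 -> A


Decoded message: CCCCADDA


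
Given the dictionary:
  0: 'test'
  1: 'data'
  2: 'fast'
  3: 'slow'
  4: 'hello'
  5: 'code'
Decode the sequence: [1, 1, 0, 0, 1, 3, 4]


Look up each index in the dictionary:
  1 -> 'data'
  1 -> 'data'
  0 -> 'test'
  0 -> 'test'
  1 -> 'data'
  3 -> 'slow'
  4 -> 'hello'

Decoded: "data data test test data slow hello"


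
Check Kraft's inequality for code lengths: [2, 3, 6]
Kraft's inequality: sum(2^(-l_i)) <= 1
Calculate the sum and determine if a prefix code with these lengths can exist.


Sum = 2^(-2) + 2^(-3) + 2^(-6)
    = 0.25 + 0.125 + 0.015625
    = 25/64 = 0.390625
Since 0.390625 <= 1, Kraft's inequality IS satisfied.
A prefix code with these lengths CAN exist.

Kraft sum = 0.390625. Satisfied.


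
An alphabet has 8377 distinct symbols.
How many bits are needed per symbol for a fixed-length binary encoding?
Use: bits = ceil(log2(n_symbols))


log2(8377) = 13.0322
Bracket: 2^13 = 8192 < 8377 <= 2^14 = 16384
So ceil(log2(8377)) = 14

bits = ceil(log2(8377)) = ceil(13.0322) = 14 bits


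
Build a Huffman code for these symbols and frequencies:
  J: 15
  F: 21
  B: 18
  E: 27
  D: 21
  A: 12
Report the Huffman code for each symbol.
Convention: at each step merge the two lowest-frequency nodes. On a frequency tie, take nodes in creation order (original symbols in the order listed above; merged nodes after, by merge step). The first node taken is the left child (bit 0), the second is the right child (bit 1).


Huffman tree construction:
Step 1: Merge A(12) + J(15) = 27
Step 2: Merge B(18) + F(21) = 39
Step 3: Merge D(21) + E(27) = 48
Step 4: Merge (A+J)(27) + (B+F)(39) = 66
Step 5: Merge (D+E)(48) + ((A+J)+(B+F))(66) = 114
Read each symbol's code off the tree from the root (left child = 0, right child = 1).

Codes:
  J: 101 (length 3)
  F: 111 (length 3)
  B: 110 (length 3)
  E: 01 (length 2)
  D: 00 (length 2)
  A: 100 (length 3)
Average code length: 294/114 = 2.5789 bits/symbol


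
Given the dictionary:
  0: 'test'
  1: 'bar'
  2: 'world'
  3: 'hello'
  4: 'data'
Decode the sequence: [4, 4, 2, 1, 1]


Look up each index in the dictionary:
  4 -> 'data'
  4 -> 'data'
  2 -> 'world'
  1 -> 'bar'
  1 -> 'bar'

Decoded: "data data world bar bar"


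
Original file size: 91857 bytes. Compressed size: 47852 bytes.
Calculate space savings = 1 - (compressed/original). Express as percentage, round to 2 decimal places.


ratio = compressed/original = 47852/91857 = 0.52094
savings = 1 - ratio = 1 - 0.52094 = 0.47906
as a percentage: 0.47906 * 100 = 47.91%

Space savings = 1 - 47852/91857 = 47.91%


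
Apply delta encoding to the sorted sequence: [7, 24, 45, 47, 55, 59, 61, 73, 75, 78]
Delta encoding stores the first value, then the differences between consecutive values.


First value: 7
Deltas:
  24 - 7 = 17
  45 - 24 = 21
  47 - 45 = 2
  55 - 47 = 8
  59 - 55 = 4
  61 - 59 = 2
  73 - 61 = 12
  75 - 73 = 2
  78 - 75 = 3


Delta encoded: [7, 17, 21, 2, 8, 4, 2, 12, 2, 3]


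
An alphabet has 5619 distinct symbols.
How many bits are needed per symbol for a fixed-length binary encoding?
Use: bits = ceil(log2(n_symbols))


log2(5619) = 12.4561
Bracket: 2^12 = 4096 < 5619 <= 2^13 = 8192
So ceil(log2(5619)) = 13

bits = ceil(log2(5619)) = ceil(12.4561) = 13 bits


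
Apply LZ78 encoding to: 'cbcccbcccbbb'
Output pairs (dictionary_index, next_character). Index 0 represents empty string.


LZ78 encoding steps:
Dictionary: {0: ''}
Step 1: w='' (idx 0), next='c' -> output (0, 'c'), add 'c' as idx 1
Step 2: w='' (idx 0), next='b' -> output (0, 'b'), add 'b' as idx 2
Step 3: w='c' (idx 1), next='c' -> output (1, 'c'), add 'cc' as idx 3
Step 4: w='c' (idx 1), next='b' -> output (1, 'b'), add 'cb' as idx 4
Step 5: w='cc' (idx 3), next='c' -> output (3, 'c'), add 'ccc' as idx 5
Step 6: w='b' (idx 2), next='b' -> output (2, 'b'), add 'bb' as idx 6
Step 7: w='b' (idx 2), end of input -> output (2, '')


Encoded: [(0, 'c'), (0, 'b'), (1, 'c'), (1, 'b'), (3, 'c'), (2, 'b'), (2, '')]
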